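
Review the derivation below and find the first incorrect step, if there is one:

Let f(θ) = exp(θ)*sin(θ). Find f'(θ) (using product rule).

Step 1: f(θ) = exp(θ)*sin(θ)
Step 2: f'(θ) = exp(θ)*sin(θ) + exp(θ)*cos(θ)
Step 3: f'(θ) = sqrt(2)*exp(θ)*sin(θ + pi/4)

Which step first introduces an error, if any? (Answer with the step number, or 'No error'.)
No error

All steps in this derivation are correct.
The final answer f'(θ) = sqrt(2)*exp(θ)*sin(θ + pi/4) is valid.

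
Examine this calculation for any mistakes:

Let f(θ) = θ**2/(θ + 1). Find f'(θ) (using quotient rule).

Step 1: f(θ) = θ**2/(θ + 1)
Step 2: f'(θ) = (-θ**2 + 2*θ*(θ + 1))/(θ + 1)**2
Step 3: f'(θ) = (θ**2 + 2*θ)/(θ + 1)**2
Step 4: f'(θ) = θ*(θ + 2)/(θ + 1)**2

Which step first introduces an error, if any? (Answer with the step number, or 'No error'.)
No error

All steps in this derivation are correct.
The final answer f'(θ) = θ*(θ + 2)/(θ + 1)**2 is valid.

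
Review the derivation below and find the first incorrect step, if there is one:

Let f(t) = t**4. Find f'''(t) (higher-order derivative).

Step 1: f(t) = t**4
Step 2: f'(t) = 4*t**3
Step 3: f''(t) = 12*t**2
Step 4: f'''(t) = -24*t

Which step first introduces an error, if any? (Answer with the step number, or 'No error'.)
Step 4

Step 4 is incorrect due to a sign flip.
The step shows: -24*t
The correct value should be: 24*t

Explanation: The sign of the whole expression was flipped: the term 24*t was incorrectly written as -24*t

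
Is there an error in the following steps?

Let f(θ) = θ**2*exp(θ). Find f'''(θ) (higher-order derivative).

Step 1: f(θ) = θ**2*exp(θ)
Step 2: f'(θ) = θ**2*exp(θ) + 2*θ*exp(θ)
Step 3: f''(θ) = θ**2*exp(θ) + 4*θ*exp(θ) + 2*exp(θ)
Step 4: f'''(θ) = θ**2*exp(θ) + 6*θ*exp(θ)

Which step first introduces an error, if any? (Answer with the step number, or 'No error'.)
Step 4

Step 4 is incorrect due to a dropped term.
The step shows: θ**2*exp(θ) + 6*θ*exp(θ)
The correct value should be: θ**2*exp(θ) + 6*θ*exp(θ) + 6*exp(θ)

Explanation: A term was dropped: the term 6*exp(θ) was incorrectly omitted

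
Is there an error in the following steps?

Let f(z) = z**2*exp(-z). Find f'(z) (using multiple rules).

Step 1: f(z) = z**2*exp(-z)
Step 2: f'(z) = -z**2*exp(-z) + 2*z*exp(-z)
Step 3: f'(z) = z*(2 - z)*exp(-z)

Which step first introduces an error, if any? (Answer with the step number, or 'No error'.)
No error

All steps in this derivation are correct.
The final answer f'(z) = z*(2 - z)*exp(-z) is valid.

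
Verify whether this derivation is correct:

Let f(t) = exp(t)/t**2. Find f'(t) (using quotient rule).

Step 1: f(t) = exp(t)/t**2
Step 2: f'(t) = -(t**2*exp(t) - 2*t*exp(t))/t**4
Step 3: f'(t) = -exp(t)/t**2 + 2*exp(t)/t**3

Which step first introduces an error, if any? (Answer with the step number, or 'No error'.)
Step 2

Step 2 is incorrect due to a sign flip.
The step shows: -(t**2*exp(t) - 2*t*exp(t))/t**4
The correct value should be: (t**2*exp(t) - 2*t*exp(t))/t**4

Explanation: The sign of the whole expression was flipped: the term (t**2*exp(t) - 2*t*exp(t))/t**4 was incorrectly written as -(t**2*exp(t) - 2*t*exp(t))/t**4
The later steps are derived from this incorrect expression, so the error originates in Step 2.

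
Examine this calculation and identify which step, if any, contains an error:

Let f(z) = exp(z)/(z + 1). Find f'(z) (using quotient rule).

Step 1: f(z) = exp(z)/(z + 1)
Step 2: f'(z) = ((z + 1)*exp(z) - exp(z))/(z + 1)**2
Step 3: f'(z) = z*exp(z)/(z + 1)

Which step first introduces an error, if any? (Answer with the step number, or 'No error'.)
Step 3

Step 3 is incorrect due to a wrong exponent.
The step shows: z*exp(z)/(z + 1)
The correct value should be: z*exp(z)/(z + 1)**2

Explanation: The exponent -2 on z + 1 was incorrectly written as -1: the term z*exp(z)/(z + 1)**2 was incorrectly written as z*exp(z)/(z + 1)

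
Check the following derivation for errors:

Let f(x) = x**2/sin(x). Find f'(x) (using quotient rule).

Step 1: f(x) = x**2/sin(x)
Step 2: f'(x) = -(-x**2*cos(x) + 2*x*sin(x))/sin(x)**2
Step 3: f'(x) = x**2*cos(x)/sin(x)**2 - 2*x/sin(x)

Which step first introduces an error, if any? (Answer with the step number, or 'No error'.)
Step 2

Step 2 is incorrect due to a sign flip.
The step shows: -(-x**2*cos(x) + 2*x*sin(x))/sin(x)**2
The correct value should be: (-x**2*cos(x) + 2*x*sin(x))/sin(x)**2

Explanation: The sign of the whole expression was flipped: the term (-x**2*cos(x) + 2*x*sin(x))/sin(x)**2 was incorrectly written as -(-x**2*cos(x) + 2*x*sin(x))/sin(x)**2
The later steps are derived from this incorrect expression, so the error originates in Step 2.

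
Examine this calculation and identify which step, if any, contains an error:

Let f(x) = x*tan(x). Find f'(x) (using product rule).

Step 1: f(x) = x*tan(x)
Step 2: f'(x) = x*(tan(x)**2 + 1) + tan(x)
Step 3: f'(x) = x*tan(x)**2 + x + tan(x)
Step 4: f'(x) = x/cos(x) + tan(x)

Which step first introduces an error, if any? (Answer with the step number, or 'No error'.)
Step 4

Step 4 is incorrect due to a wrong exponent.
The step shows: x/cos(x) + tan(x)
The correct value should be: x/cos(x)**2 + tan(x)

Explanation: The exponent -2 on cos(x) was incorrectly written as -1: the term x/cos(x)**2 was incorrectly written as x/cos(x)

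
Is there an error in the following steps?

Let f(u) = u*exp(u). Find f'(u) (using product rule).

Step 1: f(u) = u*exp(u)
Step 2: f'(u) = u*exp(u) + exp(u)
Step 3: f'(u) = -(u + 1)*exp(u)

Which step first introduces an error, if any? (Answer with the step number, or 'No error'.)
Step 3

Step 3 is incorrect due to a sign flip.
The step shows: -(u + 1)*exp(u)
The correct value should be: (u + 1)*exp(u)

Explanation: The sign of the whole expression was flipped: the term (u + 1)*exp(u) was incorrectly written as -(u + 1)*exp(u)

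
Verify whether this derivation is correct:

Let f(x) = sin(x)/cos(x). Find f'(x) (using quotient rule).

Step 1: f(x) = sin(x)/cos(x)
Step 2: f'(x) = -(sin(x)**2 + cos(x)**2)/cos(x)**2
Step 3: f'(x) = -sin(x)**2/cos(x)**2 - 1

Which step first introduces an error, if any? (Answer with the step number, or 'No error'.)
Step 2

Step 2 is incorrect due to a sign flip.
The step shows: -(sin(x)**2 + cos(x)**2)/cos(x)**2
The correct value should be: (sin(x)**2 + cos(x)**2)/cos(x)**2

Explanation: The sign of the whole expression was flipped: the term (sin(x)**2 + cos(x)**2)/cos(x)**2 was incorrectly written as -(sin(x)**2 + cos(x)**2)/cos(x)**2
The later steps are derived from this incorrect expression, so the error originates in Step 2.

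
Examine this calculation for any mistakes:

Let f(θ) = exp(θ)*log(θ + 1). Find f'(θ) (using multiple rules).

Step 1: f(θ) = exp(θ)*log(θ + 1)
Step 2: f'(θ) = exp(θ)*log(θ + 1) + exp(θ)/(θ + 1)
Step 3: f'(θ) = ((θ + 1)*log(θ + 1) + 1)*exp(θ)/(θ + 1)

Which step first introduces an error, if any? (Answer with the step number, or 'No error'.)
No error

All steps in this derivation are correct.
The final answer f'(θ) = ((θ + 1)*log(θ + 1) + 1)*exp(θ)/(θ + 1) is valid.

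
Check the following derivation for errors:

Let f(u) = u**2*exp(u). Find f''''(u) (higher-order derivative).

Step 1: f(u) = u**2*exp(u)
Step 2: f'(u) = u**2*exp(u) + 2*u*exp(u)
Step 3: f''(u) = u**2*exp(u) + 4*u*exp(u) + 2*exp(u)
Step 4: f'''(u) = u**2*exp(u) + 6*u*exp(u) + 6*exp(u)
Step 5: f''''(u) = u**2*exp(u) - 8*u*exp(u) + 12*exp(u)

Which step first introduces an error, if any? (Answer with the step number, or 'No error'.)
Step 5

Step 5 is incorrect due to a sign flip.
The step shows: u**2*exp(u) - 8*u*exp(u) + 12*exp(u)
The correct value should be: u**2*exp(u) + 8*u*exp(u) + 12*exp(u)

Explanation: The sign of one term was flipped: the term 8*u*exp(u) was incorrectly written as -8*u*exp(u)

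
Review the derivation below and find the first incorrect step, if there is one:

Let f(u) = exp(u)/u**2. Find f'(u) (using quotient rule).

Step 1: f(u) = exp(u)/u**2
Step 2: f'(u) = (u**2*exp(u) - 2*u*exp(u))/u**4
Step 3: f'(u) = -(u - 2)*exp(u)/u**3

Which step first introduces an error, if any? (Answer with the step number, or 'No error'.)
Step 3

Step 3 is incorrect due to a sign flip.
The step shows: -(u - 2)*exp(u)/u**3
The correct value should be: (u - 2)*exp(u)/u**3

Explanation: The sign of the whole expression was flipped: the term (u - 2)*exp(u)/u**3 was incorrectly written as -(u - 2)*exp(u)/u**3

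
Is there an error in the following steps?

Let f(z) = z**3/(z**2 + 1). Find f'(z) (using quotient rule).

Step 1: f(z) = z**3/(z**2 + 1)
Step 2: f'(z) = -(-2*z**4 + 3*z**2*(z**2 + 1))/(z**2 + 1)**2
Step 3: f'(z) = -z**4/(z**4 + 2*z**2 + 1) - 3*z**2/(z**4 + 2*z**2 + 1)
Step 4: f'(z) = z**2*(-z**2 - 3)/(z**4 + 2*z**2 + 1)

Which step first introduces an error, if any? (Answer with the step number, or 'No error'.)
Step 2

Step 2 is incorrect due to a sign flip.
The step shows: -(-2*z**4 + 3*z**2*(z**2 + 1))/(z**2 + 1)**2
The correct value should be: (-2*z**4 + 3*z**2*(z**2 + 1))/(z**2 + 1)**2

Explanation: The sign of the whole expression was flipped: the term (-2*z**4 + 3*z**2*(z**2 + 1))/(z**2 + 1)**2 was incorrectly written as -(-2*z**4 + 3*z**2*(z**2 + 1))/(z**2 + 1)**2
The later steps are derived from this incorrect expression, so the error originates in Step 2.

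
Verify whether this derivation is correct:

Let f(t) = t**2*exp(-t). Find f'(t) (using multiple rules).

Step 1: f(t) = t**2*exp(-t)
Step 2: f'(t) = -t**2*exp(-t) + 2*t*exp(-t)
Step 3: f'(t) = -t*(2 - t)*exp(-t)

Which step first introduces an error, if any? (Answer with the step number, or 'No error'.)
Step 3

Step 3 is incorrect due to a sign flip.
The step shows: -t*(2 - t)*exp(-t)
The correct value should be: t*(2 - t)*exp(-t)

Explanation: The sign of the whole expression was flipped: the term t*(2 - t)*exp(-t) was incorrectly written as -t*(2 - t)*exp(-t)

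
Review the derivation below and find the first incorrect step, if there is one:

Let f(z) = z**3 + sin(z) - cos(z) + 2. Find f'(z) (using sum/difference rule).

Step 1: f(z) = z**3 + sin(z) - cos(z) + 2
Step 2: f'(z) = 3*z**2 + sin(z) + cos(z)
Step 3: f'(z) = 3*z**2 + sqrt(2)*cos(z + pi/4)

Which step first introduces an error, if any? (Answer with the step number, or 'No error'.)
Step 3

Step 3 is incorrect due to a wrong trig function.
The step shows: 3*z**2 + sqrt(2)*cos(z + pi/4)
The correct value should be: 3*z**2 + sqrt(2)*sin(z + pi/4)

Explanation: sin(z + pi/4) was incorrectly written as cos(z + pi/4): the term sqrt(2)*sin(z + pi/4) was incorrectly written as sqrt(2)*cos(z + pi/4)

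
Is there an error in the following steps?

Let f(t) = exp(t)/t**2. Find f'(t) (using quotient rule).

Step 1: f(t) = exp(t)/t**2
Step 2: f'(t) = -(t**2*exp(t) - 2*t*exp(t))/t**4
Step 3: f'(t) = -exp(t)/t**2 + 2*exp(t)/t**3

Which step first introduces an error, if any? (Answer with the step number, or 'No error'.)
Step 2

Step 2 is incorrect due to a sign flip.
The step shows: -(t**2*exp(t) - 2*t*exp(t))/t**4
The correct value should be: (t**2*exp(t) - 2*t*exp(t))/t**4

Explanation: The sign of the whole expression was flipped: the term (t**2*exp(t) - 2*t*exp(t))/t**4 was incorrectly written as -(t**2*exp(t) - 2*t*exp(t))/t**4
The later steps are derived from this incorrect expression, so the error originates in Step 2.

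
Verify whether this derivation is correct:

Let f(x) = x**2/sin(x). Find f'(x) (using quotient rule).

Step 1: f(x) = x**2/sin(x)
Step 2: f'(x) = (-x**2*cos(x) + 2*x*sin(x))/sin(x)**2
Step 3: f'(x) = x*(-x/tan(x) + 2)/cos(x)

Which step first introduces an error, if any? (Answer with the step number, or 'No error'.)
Step 3

Step 3 is incorrect due to a wrong trig function.
The step shows: x*(-x/tan(x) + 2)/cos(x)
The correct value should be: x*(-x/tan(x) + 2)/sin(x)

Explanation: sin(x) was incorrectly written as cos(x): the term x*(-x/tan(x) + 2)/sin(x) was incorrectly written as x*(-x/tan(x) + 2)/cos(x)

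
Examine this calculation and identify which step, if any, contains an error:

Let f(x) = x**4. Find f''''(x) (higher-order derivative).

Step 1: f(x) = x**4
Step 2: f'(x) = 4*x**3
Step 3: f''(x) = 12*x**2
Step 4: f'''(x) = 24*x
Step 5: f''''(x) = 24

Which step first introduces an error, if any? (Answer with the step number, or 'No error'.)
No error

All steps in this derivation are correct.
The final answer f''''(x) = 24 is valid.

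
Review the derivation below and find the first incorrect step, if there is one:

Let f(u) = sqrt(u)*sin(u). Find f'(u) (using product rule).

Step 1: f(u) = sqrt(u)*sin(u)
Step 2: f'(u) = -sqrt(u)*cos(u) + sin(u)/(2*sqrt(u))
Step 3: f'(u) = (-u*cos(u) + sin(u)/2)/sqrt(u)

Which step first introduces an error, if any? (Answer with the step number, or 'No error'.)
Step 2

Step 2 is incorrect due to a sign flip.
The step shows: -sqrt(u)*cos(u) + sin(u)/(2*sqrt(u))
The correct value should be: sqrt(u)*cos(u) + sin(u)/(2*sqrt(u))

Explanation: The sign of one term was flipped: the term sqrt(u)*cos(u) was incorrectly written as -sqrt(u)*cos(u)
The later steps are derived from this incorrect expression, so the error originates in Step 2.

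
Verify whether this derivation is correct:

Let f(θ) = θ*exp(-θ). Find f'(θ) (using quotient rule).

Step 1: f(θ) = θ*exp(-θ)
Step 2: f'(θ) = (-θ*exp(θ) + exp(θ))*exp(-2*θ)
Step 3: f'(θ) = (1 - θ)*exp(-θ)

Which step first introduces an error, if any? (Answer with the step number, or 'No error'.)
No error

All steps in this derivation are correct.
The final answer f'(θ) = (1 - θ)*exp(-θ) is valid.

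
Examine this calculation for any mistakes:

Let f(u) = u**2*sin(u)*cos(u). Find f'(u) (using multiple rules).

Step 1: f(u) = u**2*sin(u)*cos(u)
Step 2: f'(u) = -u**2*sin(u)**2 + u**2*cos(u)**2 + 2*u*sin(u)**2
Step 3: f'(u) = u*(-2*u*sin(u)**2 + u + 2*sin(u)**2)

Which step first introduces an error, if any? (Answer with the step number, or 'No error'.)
Step 2

Step 2 is incorrect due to a wrong trig function.
The step shows: -u**2*sin(u)**2 + u**2*cos(u)**2 + 2*u*sin(u)**2
The correct value should be: -u**2*sin(u)**2 + u**2*cos(u)**2 + 2*u*sin(u)*cos(u)

Explanation: cos(u) was incorrectly written as sin(u): the term 2*u*sin(u)*cos(u) was incorrectly written as 2*u*sin(u)**2
The later steps are derived from this incorrect expression, so the error originates in Step 2.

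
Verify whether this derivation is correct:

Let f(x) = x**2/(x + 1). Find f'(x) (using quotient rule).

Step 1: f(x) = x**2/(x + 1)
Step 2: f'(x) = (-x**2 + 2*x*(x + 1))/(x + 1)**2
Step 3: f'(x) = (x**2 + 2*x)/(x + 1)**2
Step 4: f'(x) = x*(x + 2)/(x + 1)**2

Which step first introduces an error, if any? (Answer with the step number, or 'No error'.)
No error

All steps in this derivation are correct.
The final answer f'(x) = x*(x + 2)/(x + 1)**2 is valid.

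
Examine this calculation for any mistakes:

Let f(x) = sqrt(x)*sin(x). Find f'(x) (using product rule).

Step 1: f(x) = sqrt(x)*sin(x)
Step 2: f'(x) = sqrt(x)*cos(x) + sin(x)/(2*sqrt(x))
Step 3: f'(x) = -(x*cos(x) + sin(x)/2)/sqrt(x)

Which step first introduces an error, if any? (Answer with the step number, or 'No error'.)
Step 3

Step 3 is incorrect due to a sign flip.
The step shows: -(x*cos(x) + sin(x)/2)/sqrt(x)
The correct value should be: (x*cos(x) + sin(x)/2)/sqrt(x)

Explanation: The sign of the whole expression was flipped: the term (x*cos(x) + sin(x)/2)/sqrt(x) was incorrectly written as -(x*cos(x) + sin(x)/2)/sqrt(x)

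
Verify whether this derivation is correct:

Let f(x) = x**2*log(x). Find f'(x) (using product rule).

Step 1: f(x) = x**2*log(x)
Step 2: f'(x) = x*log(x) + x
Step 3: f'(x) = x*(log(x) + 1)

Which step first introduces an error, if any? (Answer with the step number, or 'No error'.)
Step 2

Step 2 is incorrect due to a wrong coefficient.
The step shows: x*log(x) + x
The correct value should be: 2*x*log(x) + x

Explanation: The coefficient 2 was incorrectly written as 1: the term 2*x*log(x) was incorrectly written as x*log(x)
The later steps are derived from this incorrect expression, so the error originates in Step 2.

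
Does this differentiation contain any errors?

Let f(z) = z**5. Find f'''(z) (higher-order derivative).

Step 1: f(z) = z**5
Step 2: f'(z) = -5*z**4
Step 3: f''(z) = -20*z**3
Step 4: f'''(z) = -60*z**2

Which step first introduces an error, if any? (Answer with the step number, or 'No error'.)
Step 2

Step 2 is incorrect due to a sign flip.
The step shows: -5*z**4
The correct value should be: 5*z**4

Explanation: The sign of the whole expression was flipped: the term 5*z**4 was incorrectly written as -5*z**4
The later steps are derived from this incorrect expression, so the error originates in Step 2.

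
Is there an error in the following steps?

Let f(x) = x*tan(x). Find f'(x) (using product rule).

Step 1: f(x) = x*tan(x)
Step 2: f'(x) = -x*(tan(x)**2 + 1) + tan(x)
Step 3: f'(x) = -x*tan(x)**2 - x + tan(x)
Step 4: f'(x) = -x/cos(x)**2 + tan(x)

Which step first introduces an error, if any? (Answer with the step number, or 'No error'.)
Step 2

Step 2 is incorrect due to a sign flip.
The step shows: -x*(tan(x)**2 + 1) + tan(x)
The correct value should be: x*(tan(x)**2 + 1) + tan(x)

Explanation: The sign of one term was flipped: the term x*(tan(x)**2 + 1) was incorrectly written as -x*(tan(x)**2 + 1)
The later steps are derived from this incorrect expression, so the error originates in Step 2.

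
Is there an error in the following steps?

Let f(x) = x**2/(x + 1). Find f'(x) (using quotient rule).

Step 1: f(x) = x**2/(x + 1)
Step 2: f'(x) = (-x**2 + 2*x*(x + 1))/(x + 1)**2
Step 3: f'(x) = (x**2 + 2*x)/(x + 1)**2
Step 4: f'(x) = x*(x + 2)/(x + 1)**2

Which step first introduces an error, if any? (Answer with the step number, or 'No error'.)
No error

All steps in this derivation are correct.
The final answer f'(x) = x*(x + 2)/(x + 1)**2 is valid.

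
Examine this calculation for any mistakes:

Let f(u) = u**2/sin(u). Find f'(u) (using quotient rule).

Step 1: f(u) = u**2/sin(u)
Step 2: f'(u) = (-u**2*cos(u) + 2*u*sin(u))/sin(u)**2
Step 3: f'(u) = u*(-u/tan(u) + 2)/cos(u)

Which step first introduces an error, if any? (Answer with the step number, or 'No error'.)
Step 3

Step 3 is incorrect due to a wrong trig function.
The step shows: u*(-u/tan(u) + 2)/cos(u)
The correct value should be: u*(-u/tan(u) + 2)/sin(u)

Explanation: sin(u) was incorrectly written as cos(u): the term u*(-u/tan(u) + 2)/sin(u) was incorrectly written as u*(-u/tan(u) + 2)/cos(u)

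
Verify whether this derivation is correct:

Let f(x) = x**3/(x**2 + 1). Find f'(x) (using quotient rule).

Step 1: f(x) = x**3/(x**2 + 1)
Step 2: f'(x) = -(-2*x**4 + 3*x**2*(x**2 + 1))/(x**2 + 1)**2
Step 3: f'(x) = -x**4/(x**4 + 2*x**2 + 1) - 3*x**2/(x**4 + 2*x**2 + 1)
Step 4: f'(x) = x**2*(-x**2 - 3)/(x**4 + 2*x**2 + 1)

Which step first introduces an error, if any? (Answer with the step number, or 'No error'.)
Step 2

Step 2 is incorrect due to a sign flip.
The step shows: -(-2*x**4 + 3*x**2*(x**2 + 1))/(x**2 + 1)**2
The correct value should be: (-2*x**4 + 3*x**2*(x**2 + 1))/(x**2 + 1)**2

Explanation: The sign of the whole expression was flipped: the term (-2*x**4 + 3*x**2*(x**2 + 1))/(x**2 + 1)**2 was incorrectly written as -(-2*x**4 + 3*x**2*(x**2 + 1))/(x**2 + 1)**2
The later steps are derived from this incorrect expression, so the error originates in Step 2.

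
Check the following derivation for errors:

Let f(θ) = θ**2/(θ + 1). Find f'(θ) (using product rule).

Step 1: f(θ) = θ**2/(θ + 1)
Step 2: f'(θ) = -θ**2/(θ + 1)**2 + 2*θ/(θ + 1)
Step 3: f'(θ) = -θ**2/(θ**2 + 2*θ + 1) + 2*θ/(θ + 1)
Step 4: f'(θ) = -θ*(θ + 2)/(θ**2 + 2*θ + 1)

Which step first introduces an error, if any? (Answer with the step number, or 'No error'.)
Step 4

Step 4 is incorrect due to a sign flip.
The step shows: -θ*(θ + 2)/(θ**2 + 2*θ + 1)
The correct value should be: θ*(θ + 2)/(θ**2 + 2*θ + 1)

Explanation: The sign of the whole expression was flipped: the term θ*(θ + 2)/(θ**2 + 2*θ + 1) was incorrectly written as -θ*(θ + 2)/(θ**2 + 2*θ + 1)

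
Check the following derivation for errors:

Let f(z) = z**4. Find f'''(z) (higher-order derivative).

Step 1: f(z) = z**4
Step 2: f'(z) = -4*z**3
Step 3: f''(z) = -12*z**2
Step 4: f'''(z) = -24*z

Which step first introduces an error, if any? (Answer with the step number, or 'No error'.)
Step 2

Step 2 is incorrect due to a sign flip.
The step shows: -4*z**3
The correct value should be: 4*z**3

Explanation: The sign of the whole expression was flipped: the term 4*z**3 was incorrectly written as -4*z**3
The later steps are derived from this incorrect expression, so the error originates in Step 2.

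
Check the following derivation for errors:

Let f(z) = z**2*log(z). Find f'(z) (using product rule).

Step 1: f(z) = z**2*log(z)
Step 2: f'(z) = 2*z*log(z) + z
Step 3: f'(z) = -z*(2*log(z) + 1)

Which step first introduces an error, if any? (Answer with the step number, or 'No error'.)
Step 3

Step 3 is incorrect due to a sign flip.
The step shows: -z*(2*log(z) + 1)
The correct value should be: z*(2*log(z) + 1)

Explanation: The sign of the whole expression was flipped: the term z*(2*log(z) + 1) was incorrectly written as -z*(2*log(z) + 1)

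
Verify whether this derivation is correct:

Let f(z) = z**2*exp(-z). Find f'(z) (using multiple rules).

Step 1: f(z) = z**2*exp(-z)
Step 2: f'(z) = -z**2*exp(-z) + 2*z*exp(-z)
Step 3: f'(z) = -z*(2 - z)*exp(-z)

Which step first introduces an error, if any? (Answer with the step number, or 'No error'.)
Step 3

Step 3 is incorrect due to a sign flip.
The step shows: -z*(2 - z)*exp(-z)
The correct value should be: z*(2 - z)*exp(-z)

Explanation: The sign of the whole expression was flipped: the term z*(2 - z)*exp(-z) was incorrectly written as -z*(2 - z)*exp(-z)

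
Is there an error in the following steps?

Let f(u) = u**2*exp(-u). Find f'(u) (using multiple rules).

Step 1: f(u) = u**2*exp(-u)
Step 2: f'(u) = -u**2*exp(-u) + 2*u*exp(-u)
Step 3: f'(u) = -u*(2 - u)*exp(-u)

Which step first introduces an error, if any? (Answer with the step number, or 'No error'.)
Step 3

Step 3 is incorrect due to a sign flip.
The step shows: -u*(2 - u)*exp(-u)
The correct value should be: u*(2 - u)*exp(-u)

Explanation: The sign of the whole expression was flipped: the term u*(2 - u)*exp(-u) was incorrectly written as -u*(2 - u)*exp(-u)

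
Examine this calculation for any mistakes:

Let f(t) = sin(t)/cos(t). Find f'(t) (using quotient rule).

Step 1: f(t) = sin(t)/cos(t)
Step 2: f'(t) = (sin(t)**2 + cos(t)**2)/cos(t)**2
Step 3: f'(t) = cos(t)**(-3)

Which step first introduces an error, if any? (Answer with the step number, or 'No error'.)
Step 3

Step 3 is incorrect due to a wrong exponent.
The step shows: cos(t)**(-3)
The correct value should be: cos(t)**(-2)

Explanation: The exponent -2 on cos(t) was incorrectly written as -3: the term cos(t)**(-2) was incorrectly written as cos(t)**(-3)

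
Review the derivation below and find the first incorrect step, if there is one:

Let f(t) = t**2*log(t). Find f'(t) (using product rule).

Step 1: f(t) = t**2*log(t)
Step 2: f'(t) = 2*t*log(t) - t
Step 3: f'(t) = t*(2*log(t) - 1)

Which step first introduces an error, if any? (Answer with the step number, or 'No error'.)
Step 2

Step 2 is incorrect due to a sign flip.
The step shows: 2*t*log(t) - t
The correct value should be: 2*t*log(t) + t

Explanation: The sign of one term was flipped: the term t was incorrectly written as -t
The later steps are derived from this incorrect expression, so the error originates in Step 2.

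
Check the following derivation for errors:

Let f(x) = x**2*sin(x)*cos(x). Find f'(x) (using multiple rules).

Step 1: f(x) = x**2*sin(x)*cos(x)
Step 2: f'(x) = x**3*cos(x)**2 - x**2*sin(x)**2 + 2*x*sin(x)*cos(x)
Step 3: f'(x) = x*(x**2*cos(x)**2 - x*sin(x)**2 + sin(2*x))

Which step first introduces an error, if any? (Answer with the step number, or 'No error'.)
Step 2

Step 2 is incorrect due to a wrong exponent.
The step shows: x**3*cos(x)**2 - x**2*sin(x)**2 + 2*x*sin(x)*cos(x)
The correct value should be: -x**2*sin(x)**2 + x**2*cos(x)**2 + 2*x*sin(x)*cos(x)

Explanation: The exponent 2 on x was incorrectly written as 3: the term x**2*cos(x)**2 was incorrectly written as x**3*cos(x)**2
The later steps are derived from this incorrect expression, so the error originates in Step 2.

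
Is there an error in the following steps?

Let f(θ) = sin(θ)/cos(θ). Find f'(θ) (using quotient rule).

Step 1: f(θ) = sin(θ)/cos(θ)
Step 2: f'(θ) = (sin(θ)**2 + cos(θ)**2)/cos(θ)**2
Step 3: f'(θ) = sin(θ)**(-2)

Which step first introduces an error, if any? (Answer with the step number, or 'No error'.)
Step 3

Step 3 is incorrect due to a wrong trig function.
The step shows: sin(θ)**(-2)
The correct value should be: cos(θ)**(-2)

Explanation: cos(θ) was incorrectly written as sin(θ): the term cos(θ)**(-2) was incorrectly written as sin(θ)**(-2)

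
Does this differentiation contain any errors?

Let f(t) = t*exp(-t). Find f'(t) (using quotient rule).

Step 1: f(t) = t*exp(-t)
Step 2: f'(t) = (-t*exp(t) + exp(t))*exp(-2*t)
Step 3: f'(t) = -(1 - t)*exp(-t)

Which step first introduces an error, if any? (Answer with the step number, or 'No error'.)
Step 3

Step 3 is incorrect due to a sign flip.
The step shows: -(1 - t)*exp(-t)
The correct value should be: (1 - t)*exp(-t)

Explanation: The sign of the whole expression was flipped: the term (1 - t)*exp(-t) was incorrectly written as -(1 - t)*exp(-t)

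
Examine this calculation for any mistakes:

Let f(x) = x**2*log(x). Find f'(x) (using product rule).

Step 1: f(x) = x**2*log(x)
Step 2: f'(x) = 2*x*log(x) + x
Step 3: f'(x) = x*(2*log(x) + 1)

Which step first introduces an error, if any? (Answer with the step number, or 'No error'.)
No error

All steps in this derivation are correct.
The final answer f'(x) = x*(2*log(x) + 1) is valid.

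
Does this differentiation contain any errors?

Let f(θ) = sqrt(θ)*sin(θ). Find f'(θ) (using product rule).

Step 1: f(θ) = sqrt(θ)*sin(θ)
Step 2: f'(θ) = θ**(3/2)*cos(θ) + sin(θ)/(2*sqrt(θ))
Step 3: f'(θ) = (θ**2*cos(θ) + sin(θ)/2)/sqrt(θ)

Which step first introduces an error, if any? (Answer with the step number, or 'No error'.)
Step 2

Step 2 is incorrect due to a wrong exponent.
The step shows: θ**(3/2)*cos(θ) + sin(θ)/(2*sqrt(θ))
The correct value should be: sqrt(θ)*cos(θ) + sin(θ)/(2*sqrt(θ))

Explanation: The exponent 1/2 on θ was incorrectly written as 3/2: the term sqrt(θ)*cos(θ) was incorrectly written as θ**(3/2)*cos(θ)
The later steps are derived from this incorrect expression, so the error originates in Step 2.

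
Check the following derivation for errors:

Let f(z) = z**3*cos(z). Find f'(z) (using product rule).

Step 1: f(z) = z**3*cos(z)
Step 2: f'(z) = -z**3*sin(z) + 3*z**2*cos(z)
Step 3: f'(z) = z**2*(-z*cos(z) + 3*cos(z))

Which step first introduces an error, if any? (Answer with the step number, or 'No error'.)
Step 3

Step 3 is incorrect due to a wrong trig function.
The step shows: z**2*(-z*cos(z) + 3*cos(z))
The correct value should be: z**2*(-z*sin(z) + 3*cos(z))

Explanation: sin(z) was incorrectly written as cos(z): the term z**2*(-z*sin(z) + 3*cos(z)) was incorrectly written as z**2*(-z*cos(z) + 3*cos(z))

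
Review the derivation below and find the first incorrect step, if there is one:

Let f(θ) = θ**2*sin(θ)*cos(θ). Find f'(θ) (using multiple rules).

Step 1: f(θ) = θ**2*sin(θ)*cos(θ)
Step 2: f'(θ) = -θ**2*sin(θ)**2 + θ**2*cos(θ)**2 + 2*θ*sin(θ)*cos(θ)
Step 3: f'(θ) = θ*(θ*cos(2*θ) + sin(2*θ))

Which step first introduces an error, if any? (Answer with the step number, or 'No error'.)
No error

All steps in this derivation are correct.
The final answer f'(θ) = θ*(θ*cos(2*θ) + sin(2*θ)) is valid.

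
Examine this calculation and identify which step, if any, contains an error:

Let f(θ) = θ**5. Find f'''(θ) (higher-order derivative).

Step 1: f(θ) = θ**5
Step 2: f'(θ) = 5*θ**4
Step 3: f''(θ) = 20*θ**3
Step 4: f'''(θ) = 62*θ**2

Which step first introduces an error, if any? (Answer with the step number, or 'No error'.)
Step 4

Step 4 is incorrect due to a wrong coefficient.
The step shows: 62*θ**2
The correct value should be: 60*θ**2

Explanation: The coefficient 60 was incorrectly written as 62: the term 60*θ**2 was incorrectly written as 62*θ**2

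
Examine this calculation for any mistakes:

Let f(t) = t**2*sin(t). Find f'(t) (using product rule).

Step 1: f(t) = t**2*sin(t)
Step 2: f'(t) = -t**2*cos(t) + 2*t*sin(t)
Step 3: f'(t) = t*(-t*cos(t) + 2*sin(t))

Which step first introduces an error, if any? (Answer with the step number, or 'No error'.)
Step 2

Step 2 is incorrect due to a sign flip.
The step shows: -t**2*cos(t) + 2*t*sin(t)
The correct value should be: t**2*cos(t) + 2*t*sin(t)

Explanation: The sign of one term was flipped: the term t**2*cos(t) was incorrectly written as -t**2*cos(t)
The later steps are derived from this incorrect expression, so the error originates in Step 2.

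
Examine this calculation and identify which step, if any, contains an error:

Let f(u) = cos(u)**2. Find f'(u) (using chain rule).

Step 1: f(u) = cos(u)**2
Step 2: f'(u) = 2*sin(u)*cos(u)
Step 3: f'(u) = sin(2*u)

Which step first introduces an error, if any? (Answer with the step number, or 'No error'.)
Step 2

Step 2 is incorrect due to a sign flip.
The step shows: 2*sin(u)*cos(u)
The correct value should be: -2*sin(u)*cos(u)

Explanation: The sign of the whole expression was flipped: the term -2*sin(u)*cos(u) was incorrectly written as 2*sin(u)*cos(u)
The later steps are derived from this incorrect expression, so the error originates in Step 2.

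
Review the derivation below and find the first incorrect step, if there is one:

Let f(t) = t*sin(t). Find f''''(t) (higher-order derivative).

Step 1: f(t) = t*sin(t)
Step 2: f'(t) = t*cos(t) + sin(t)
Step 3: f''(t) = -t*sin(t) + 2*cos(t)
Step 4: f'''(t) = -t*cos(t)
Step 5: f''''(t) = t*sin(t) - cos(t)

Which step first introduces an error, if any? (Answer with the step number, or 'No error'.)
Step 4

Step 4 is incorrect due to a dropped term.
The step shows: -t*cos(t)
The correct value should be: -t*cos(t) - 3*sin(t)

Explanation: A term was dropped: the term -3*sin(t) was incorrectly omitted
The later steps are derived from this incorrect expression, so the error originates in Step 4.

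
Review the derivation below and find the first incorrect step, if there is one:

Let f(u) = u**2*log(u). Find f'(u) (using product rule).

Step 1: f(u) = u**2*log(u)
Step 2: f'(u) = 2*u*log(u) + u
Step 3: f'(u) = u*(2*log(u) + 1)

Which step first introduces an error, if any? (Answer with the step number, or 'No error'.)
No error

All steps in this derivation are correct.
The final answer f'(u) = u*(2*log(u) + 1) is valid.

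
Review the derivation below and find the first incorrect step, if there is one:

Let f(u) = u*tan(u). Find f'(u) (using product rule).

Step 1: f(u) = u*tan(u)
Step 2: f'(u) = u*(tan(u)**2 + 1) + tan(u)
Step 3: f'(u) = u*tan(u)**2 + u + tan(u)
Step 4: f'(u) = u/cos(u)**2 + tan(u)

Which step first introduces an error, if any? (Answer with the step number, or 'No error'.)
No error

All steps in this derivation are correct.
The final answer f'(u) = u/cos(u)**2 + tan(u) is valid.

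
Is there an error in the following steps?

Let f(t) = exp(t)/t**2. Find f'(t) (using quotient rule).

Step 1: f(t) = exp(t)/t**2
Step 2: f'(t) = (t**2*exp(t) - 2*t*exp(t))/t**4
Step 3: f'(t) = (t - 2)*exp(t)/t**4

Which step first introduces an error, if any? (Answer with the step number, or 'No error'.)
Step 3

Step 3 is incorrect due to a wrong exponent.
The step shows: (t - 2)*exp(t)/t**4
The correct value should be: (t - 2)*exp(t)/t**3

Explanation: The exponent -3 on t was incorrectly written as -4: the term (t - 2)*exp(t)/t**3 was incorrectly written as (t - 2)*exp(t)/t**4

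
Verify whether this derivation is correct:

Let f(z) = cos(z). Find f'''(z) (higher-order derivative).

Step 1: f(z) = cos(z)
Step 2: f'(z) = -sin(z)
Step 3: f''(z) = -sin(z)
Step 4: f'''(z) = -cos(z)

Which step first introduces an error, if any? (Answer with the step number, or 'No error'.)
Step 3

Step 3 is incorrect due to a wrong trig function.
The step shows: -sin(z)
The correct value should be: -cos(z)

Explanation: cos(z) was incorrectly written as sin(z): the term -cos(z) was incorrectly written as -sin(z)
The later steps are derived from this incorrect expression, so the error originates in Step 3.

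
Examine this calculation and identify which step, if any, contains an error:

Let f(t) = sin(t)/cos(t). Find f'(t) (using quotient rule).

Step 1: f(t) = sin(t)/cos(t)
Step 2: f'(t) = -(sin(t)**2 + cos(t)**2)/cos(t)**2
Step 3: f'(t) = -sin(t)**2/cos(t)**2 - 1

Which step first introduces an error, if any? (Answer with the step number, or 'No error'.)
Step 2

Step 2 is incorrect due to a sign flip.
The step shows: -(sin(t)**2 + cos(t)**2)/cos(t)**2
The correct value should be: (sin(t)**2 + cos(t)**2)/cos(t)**2

Explanation: The sign of the whole expression was flipped: the term (sin(t)**2 + cos(t)**2)/cos(t)**2 was incorrectly written as -(sin(t)**2 + cos(t)**2)/cos(t)**2
The later steps are derived from this incorrect expression, so the error originates in Step 2.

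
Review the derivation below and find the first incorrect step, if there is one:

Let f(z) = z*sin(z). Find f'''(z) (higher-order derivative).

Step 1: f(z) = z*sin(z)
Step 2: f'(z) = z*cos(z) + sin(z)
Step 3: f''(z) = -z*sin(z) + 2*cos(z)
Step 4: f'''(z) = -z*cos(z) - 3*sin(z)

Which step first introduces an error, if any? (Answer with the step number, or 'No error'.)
No error

All steps in this derivation are correct.
The final answer f'''(z) = -z*cos(z) - 3*sin(z) is valid.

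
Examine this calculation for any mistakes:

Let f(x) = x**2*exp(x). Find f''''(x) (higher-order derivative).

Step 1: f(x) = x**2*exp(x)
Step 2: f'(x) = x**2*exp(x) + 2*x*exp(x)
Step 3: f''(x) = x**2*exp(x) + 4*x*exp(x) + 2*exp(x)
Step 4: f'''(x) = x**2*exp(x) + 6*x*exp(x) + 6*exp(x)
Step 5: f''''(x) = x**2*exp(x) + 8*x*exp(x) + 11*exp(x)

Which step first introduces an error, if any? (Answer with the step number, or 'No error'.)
Step 5

Step 5 is incorrect due to a wrong coefficient.
The step shows: x**2*exp(x) + 8*x*exp(x) + 11*exp(x)
The correct value should be: x**2*exp(x) + 8*x*exp(x) + 12*exp(x)

Explanation: The coefficient 12 was incorrectly written as 11: the term 12*exp(x) was incorrectly written as 11*exp(x)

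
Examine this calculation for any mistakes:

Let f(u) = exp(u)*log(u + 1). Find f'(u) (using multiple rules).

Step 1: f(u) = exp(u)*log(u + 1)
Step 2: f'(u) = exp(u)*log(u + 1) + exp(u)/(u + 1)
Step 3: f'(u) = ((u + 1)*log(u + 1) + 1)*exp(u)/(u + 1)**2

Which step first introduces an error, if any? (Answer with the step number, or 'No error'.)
Step 3

Step 3 is incorrect due to a wrong exponent.
The step shows: ((u + 1)*log(u + 1) + 1)*exp(u)/(u + 1)**2
The correct value should be: ((u + 1)*log(u + 1) + 1)*exp(u)/(u + 1)

Explanation: The exponent -1 on u + 1 was incorrectly written as -2: the term ((u + 1)*log(u + 1) + 1)*exp(u)/(u + 1) was incorrectly written as ((u + 1)*log(u + 1) + 1)*exp(u)/(u + 1)**2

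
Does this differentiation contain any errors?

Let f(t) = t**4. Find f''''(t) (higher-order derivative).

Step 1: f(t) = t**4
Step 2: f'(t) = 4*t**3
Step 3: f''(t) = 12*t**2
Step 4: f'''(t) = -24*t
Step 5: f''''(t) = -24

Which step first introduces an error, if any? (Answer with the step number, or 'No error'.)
Step 4

Step 4 is incorrect due to a sign flip.
The step shows: -24*t
The correct value should be: 24*t

Explanation: The sign of the whole expression was flipped: the term 24*t was incorrectly written as -24*t
The later steps are derived from this incorrect expression, so the error originates in Step 4.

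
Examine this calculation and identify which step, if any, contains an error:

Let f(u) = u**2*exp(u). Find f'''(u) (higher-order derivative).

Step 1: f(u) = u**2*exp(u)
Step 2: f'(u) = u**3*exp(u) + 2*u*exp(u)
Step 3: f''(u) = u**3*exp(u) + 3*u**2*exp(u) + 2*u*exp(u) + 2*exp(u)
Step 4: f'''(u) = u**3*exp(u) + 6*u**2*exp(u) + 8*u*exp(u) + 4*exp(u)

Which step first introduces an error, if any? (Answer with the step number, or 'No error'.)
Step 2

Step 2 is incorrect due to a wrong exponent.
The step shows: u**3*exp(u) + 2*u*exp(u)
The correct value should be: u**2*exp(u) + 2*u*exp(u)

Explanation: The exponent 2 on u was incorrectly written as 3: the term u**2*exp(u) was incorrectly written as u**3*exp(u)
The later steps are derived from this incorrect expression, so the error originates in Step 2.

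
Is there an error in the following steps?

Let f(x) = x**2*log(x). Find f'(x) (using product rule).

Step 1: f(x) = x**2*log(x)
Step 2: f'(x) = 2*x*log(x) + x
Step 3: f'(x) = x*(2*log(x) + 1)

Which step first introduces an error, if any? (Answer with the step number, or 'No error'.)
No error

All steps in this derivation are correct.
The final answer f'(x) = x*(2*log(x) + 1) is valid.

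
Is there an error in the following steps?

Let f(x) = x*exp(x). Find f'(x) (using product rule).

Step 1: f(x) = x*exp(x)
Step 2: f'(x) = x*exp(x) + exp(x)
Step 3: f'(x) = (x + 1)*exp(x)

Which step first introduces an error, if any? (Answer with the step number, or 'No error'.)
No error

All steps in this derivation are correct.
The final answer f'(x) = (x + 1)*exp(x) is valid.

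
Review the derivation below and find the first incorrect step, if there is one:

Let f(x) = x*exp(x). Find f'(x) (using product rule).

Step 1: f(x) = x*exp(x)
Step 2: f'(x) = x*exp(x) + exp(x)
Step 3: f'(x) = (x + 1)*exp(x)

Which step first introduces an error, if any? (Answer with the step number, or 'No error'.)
No error

All steps in this derivation are correct.
The final answer f'(x) = (x + 1)*exp(x) is valid.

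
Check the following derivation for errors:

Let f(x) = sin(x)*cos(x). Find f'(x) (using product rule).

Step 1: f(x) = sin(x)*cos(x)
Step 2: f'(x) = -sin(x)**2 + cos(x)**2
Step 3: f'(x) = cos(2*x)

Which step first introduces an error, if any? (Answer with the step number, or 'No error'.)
No error

All steps in this derivation are correct.
The final answer f'(x) = cos(2*x) is valid.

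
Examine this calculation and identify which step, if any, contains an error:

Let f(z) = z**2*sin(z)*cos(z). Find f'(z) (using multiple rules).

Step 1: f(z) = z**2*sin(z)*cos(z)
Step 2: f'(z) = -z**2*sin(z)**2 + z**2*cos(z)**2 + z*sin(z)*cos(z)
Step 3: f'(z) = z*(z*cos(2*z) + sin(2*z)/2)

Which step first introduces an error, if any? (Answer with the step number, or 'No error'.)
Step 2

Step 2 is incorrect due to a wrong coefficient.
The step shows: -z**2*sin(z)**2 + z**2*cos(z)**2 + z*sin(z)*cos(z)
The correct value should be: -z**2*sin(z)**2 + z**2*cos(z)**2 + 2*z*sin(z)*cos(z)

Explanation: The coefficient 2 was incorrectly written as 1: the term 2*z*sin(z)*cos(z) was incorrectly written as z*sin(z)*cos(z)
The later steps are derived from this incorrect expression, so the error originates in Step 2.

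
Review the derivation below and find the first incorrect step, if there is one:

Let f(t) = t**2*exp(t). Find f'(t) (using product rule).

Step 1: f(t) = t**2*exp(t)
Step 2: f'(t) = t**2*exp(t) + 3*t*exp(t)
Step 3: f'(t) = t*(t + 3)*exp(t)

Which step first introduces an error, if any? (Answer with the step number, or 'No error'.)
Step 2

Step 2 is incorrect due to a wrong coefficient.
The step shows: t**2*exp(t) + 3*t*exp(t)
The correct value should be: t**2*exp(t) + 2*t*exp(t)

Explanation: The coefficient 2 was incorrectly written as 3: the term 2*t*exp(t) was incorrectly written as 3*t*exp(t)
The later steps are derived from this incorrect expression, so the error originates in Step 2.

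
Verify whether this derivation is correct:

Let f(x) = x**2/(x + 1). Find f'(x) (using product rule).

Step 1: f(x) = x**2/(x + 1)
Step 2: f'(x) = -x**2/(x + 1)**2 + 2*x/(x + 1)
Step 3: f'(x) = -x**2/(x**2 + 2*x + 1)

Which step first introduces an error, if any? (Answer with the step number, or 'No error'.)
Step 3

Step 3 is incorrect due to a dropped term.
The step shows: -x**2/(x**2 + 2*x + 1)
The correct value should be: -x**2/(x**2 + 2*x + 1) + 2*x/(x + 1)

Explanation: A term was dropped: the term 2*x/(x + 1) was incorrectly omitted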